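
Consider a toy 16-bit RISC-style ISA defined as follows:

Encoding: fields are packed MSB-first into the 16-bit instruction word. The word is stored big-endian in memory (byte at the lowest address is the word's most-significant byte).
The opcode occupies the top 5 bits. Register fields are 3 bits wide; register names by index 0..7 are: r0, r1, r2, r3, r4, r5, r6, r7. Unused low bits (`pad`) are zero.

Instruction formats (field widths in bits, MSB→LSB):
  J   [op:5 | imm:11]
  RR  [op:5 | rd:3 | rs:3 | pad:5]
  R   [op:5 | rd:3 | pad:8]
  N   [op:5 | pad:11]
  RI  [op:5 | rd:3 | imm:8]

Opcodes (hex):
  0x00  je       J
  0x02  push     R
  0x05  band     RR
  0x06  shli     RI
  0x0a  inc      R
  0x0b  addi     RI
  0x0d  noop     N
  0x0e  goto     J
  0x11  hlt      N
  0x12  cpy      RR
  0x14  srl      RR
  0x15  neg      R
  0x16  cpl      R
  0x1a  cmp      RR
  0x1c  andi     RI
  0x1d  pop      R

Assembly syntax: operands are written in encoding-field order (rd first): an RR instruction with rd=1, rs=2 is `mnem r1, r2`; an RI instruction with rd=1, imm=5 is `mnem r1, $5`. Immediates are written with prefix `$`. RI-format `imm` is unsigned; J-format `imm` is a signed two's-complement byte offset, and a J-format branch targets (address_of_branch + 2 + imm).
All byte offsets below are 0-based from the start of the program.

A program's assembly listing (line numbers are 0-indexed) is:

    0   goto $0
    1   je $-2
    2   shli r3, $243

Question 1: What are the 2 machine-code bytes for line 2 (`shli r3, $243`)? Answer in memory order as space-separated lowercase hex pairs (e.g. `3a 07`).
33 f3

L2: shli op=0x6:5|rd=3:3|imm=243:8 ⇒ 0x33f3 ⇒ big 33 f3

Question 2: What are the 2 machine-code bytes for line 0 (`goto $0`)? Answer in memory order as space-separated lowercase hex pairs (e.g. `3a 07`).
L0: goto op=0xe:5|imm=0:11 ⇒ 0x7000 ⇒ big 70 00

70 00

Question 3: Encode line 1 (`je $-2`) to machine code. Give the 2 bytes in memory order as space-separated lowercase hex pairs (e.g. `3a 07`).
line 1 (je): pack op=0x0:5|imm=-2:11 = 0x07fe; big→ 07 fe

07 fe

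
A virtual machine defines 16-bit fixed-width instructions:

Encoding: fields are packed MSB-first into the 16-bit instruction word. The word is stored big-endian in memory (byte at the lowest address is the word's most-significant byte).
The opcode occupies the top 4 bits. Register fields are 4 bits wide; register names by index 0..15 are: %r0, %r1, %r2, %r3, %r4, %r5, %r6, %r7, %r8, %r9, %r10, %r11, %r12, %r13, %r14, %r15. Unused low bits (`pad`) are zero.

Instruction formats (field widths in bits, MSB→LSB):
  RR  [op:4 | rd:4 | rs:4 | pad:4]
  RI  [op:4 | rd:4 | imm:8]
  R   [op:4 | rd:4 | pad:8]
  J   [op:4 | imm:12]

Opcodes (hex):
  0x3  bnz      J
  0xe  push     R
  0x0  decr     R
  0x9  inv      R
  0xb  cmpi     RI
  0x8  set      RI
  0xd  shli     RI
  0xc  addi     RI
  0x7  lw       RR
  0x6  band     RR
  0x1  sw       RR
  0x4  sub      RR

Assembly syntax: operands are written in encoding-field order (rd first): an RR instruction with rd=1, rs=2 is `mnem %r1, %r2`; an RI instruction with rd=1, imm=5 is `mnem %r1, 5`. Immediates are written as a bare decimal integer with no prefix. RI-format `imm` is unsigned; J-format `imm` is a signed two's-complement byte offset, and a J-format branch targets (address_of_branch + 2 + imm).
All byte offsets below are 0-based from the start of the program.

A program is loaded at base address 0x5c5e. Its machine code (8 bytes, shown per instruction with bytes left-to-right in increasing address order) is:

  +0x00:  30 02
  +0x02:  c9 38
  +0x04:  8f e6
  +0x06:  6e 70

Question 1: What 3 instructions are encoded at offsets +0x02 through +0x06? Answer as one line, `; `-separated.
addi %r9, 56; set %r15, 230; band %r14, %r7

+0x02: c9 38 ⇒ word 0xc938 (big)
  op=0xc938>>12=0xc ⇒ addi (RI)
  [11:8] rd=9 = %r9
  [7:0] imm=56 = 56
+0x04: 8f e6 ⇒ word 0x8fe6 (big)
  op=0x8fe6>>12=0x8 ⇒ set (RI)
  [11:8] rd=15 = %r15
  [7:0] imm=230 = 230
+0x06: 6e 70 ⇒ word 0x6e70 (big)
  op=0x6e70>>12=0x6 ⇒ band (RR)
  [11:8] rd=14 = %r14
  [7:4] rs=7 = %r7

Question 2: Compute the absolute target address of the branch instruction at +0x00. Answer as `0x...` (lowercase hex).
@+00  big-endian(30 02) = 0x3002
  top 4b → 0x3 → bnz [J]
  [11:0] imm=2 = 2
  target = base 0x5c5e + off 0x00 + 2 + imm 2 = 0x5c62

0x5c62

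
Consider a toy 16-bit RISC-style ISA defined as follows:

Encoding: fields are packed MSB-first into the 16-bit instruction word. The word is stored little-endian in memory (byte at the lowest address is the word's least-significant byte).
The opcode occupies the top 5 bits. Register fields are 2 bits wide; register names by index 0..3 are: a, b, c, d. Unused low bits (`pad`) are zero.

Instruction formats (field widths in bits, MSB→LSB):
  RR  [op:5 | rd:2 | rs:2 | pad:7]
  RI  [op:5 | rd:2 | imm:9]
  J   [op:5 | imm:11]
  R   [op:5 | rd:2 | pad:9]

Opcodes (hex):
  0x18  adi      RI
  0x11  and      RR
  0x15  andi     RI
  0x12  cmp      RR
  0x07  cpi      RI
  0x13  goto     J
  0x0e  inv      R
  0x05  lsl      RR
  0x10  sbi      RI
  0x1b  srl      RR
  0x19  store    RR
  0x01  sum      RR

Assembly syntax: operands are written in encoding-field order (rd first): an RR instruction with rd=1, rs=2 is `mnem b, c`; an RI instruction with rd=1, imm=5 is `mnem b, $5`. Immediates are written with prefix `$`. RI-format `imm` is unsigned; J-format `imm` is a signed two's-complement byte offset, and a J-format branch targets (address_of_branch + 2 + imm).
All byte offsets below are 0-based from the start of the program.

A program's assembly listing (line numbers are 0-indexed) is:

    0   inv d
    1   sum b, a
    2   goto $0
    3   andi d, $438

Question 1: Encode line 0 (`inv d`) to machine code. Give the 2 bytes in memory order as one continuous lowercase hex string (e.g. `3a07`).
0076

L0: inv op=0xe:5|rd=3:2|pad=0:9 ⇒ 0x7600 ⇒ little 00 76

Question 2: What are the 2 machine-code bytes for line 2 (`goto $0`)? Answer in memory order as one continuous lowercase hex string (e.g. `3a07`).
2. goto fields op=0x13:5|imm=0:11 → word 9800h → 00 98

0098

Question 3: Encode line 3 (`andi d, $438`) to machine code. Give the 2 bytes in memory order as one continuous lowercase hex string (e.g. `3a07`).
b6af

3. andi fields op=0x15:5|rd=3:2|imm=438:9 → word afb6h → b6 af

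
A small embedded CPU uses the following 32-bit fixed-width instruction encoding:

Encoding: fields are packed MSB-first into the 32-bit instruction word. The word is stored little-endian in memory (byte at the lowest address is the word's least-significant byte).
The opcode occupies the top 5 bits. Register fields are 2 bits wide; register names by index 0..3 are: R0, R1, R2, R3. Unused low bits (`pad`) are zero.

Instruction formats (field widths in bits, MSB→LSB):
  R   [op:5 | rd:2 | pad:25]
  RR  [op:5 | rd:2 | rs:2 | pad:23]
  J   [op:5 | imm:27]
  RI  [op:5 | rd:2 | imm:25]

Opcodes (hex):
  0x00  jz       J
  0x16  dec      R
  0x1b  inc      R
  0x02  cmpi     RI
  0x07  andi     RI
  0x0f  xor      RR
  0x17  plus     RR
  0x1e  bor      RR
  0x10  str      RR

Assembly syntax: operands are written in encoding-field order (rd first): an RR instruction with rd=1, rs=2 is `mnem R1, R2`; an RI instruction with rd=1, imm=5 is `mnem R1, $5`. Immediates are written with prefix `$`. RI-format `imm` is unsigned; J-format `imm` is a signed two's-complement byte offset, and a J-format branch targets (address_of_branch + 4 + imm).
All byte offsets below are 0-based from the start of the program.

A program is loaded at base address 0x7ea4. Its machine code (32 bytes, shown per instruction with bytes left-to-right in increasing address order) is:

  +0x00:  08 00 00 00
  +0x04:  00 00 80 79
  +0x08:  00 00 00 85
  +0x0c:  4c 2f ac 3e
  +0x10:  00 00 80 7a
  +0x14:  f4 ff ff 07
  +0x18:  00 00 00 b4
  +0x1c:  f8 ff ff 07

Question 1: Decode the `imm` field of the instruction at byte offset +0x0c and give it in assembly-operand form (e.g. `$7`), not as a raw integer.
$11284300

[0c] 4c 2f ac 3e → 0x3eac2f4c
  top 5b → 0x7 → andi [RI]
  rd@[26:25]=0x3 ⇒ R3
  imm@[24:0]=0xac2f4c ⇒ $11284300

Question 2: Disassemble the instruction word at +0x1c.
[1c] f8 ff ff 07 → 0x07fffff8
  opcode bits[31:27]=0x0: jz/J
  imm@[26:0]=0x7fffff8 (s27→-8) ⇒ $-8

jz $-8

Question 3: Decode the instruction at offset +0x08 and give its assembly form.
off 0x08: read 00 00 00 85 as little → 0x85000000
  op=0x85000000>>27=0x10 ⇒ str (RR)
  rd@[26:25]=0x2 ⇒ R2
  rs@[24:23]=0x2 ⇒ R2

str R2, R2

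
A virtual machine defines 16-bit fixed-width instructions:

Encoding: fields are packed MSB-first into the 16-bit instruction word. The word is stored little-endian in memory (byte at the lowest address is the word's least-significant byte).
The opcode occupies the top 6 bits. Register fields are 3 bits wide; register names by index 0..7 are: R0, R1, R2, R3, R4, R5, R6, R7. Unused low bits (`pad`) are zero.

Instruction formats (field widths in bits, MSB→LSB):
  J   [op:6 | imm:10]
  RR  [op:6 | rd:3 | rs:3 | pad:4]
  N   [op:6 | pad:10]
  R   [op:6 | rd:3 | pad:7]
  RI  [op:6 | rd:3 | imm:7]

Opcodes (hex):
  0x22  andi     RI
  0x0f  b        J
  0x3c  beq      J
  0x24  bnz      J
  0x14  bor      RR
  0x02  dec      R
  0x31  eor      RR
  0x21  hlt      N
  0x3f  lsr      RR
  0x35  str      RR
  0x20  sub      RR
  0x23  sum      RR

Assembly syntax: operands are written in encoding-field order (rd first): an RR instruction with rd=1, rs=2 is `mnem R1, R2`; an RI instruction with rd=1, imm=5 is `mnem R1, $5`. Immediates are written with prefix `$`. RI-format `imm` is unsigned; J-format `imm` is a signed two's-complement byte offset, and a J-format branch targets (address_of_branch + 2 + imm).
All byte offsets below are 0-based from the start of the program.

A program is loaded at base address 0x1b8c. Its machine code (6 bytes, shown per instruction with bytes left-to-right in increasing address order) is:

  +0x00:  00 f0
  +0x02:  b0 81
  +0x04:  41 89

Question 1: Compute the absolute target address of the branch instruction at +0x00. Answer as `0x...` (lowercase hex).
+0x00: 00 f0 ⇒ word 0xf000 (little)
  op=0xf000>>10=0x3c ⇒ beq (J)
  [9:0] imm=0 = $0
  target = base 0x1b8c + off 0x00 + 2 + imm 0 = 0x1b8e

0x1b8e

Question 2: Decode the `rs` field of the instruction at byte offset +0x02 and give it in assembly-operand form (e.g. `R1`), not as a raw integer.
R3

[02] b0 81 → 0x81b0
  top 6b → 0x20 → sub [RR]
  rd: (w>>7)&0x7=0x3 → R3
  rs: (w>>4)&0x7=0x3 → R3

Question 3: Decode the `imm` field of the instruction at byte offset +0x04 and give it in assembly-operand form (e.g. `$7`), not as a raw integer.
off 0x04: read 41 89 as little → 0x8941
  op=0x8941>>10=0x22 ⇒ andi (RI)
  rd: (w>>7)&0x7=0x2 → R2
  imm: (w>>0)&0x7f=0x41 → $65

$65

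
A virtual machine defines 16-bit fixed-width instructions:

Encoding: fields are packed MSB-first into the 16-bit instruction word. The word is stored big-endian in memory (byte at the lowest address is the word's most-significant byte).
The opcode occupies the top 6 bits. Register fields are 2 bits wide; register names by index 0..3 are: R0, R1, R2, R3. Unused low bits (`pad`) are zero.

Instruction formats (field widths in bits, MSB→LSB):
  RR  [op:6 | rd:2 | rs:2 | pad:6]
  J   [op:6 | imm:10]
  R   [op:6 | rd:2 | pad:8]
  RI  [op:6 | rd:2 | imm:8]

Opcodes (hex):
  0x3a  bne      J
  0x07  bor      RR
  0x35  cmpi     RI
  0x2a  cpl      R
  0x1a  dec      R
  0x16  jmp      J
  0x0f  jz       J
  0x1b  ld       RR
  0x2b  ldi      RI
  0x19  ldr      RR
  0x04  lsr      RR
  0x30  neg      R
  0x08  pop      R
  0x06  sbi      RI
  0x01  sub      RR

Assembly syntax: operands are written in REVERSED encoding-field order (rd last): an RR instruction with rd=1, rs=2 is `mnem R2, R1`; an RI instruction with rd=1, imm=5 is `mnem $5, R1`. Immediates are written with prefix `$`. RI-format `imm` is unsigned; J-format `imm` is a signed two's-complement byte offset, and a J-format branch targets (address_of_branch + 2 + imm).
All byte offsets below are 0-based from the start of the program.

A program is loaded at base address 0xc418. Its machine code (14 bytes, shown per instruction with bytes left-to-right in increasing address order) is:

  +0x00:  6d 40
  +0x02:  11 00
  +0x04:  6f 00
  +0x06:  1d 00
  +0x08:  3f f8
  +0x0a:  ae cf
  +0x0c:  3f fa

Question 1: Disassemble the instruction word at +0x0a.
ldi $207, R2

+0x0a: ae cf ⇒ word 0xaecf (big)
  opcode bits[15:10]=0x2b: ldi/RI
  [9:8] rd=2 = R2
  [7:0] imm=207 = $207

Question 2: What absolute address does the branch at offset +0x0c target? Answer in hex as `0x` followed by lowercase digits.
0xc420

@+0c  big-endian(3f fa) = 0x3ffa
  opcode bits[15:10]=0xf: jz/J
  imm@[9:0]=0x3fa (s10→-6) ⇒ $-6
  target = base 0xc418 + off 0x0c + 2 + imm -6 = 0xc420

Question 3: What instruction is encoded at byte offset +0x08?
@+08  big-endian(3f f8) = 0x3ff8
  opcode bits[15:10]=0xf: jz/J
  imm@[9:0]=0x3f8 (s10→-8) ⇒ $-8

jz $-8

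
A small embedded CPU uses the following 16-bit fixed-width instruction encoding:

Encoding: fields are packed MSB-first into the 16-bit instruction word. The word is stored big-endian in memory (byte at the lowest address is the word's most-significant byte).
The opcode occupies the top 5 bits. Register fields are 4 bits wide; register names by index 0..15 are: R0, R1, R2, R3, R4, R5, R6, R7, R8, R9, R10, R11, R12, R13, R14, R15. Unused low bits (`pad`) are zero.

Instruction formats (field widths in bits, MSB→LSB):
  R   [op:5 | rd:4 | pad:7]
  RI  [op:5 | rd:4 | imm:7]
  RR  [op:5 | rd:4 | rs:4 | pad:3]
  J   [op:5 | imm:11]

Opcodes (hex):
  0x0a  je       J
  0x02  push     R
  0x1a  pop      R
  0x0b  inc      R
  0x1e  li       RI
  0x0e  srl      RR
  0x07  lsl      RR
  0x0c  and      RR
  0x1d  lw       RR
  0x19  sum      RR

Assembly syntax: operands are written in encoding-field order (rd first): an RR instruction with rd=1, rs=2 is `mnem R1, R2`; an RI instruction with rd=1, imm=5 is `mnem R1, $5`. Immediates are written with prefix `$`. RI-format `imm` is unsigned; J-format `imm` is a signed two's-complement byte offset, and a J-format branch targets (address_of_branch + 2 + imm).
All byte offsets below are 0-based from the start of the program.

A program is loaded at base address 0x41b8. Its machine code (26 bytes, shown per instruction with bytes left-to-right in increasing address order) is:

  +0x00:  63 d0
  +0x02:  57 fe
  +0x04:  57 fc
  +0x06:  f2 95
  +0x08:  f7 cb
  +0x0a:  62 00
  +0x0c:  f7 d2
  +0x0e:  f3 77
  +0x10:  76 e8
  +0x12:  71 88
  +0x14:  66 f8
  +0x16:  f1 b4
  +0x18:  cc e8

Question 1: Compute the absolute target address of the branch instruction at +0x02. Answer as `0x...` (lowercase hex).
@+02  big-endian(57 fe) = 0x57fe
  opcode bits[15:11]=0xa: je/J
  imm@[10:0]=0x7fe (s11→-2) ⇒ $-2
  target = base 0x41b8 + off 0x02 + 2 + imm -2 = 0x41ba

0x41ba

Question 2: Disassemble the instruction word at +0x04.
je $-4

+0x04: 57 fc ⇒ word 0x57fc (big)
  op=0x57fc>>11=0xa ⇒ je (J)
  [10:0] imm=2044 (s11→-4) = $-4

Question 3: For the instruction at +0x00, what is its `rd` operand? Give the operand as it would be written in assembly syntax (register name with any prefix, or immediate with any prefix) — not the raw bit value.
R7

[00] 63 d0 → 0x63d0
  op=0x63d0>>11=0xc ⇒ and (RR)
  rd@[10:7]=0x7 ⇒ R7
  rs@[6:3]=0xa ⇒ R10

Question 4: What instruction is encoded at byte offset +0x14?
and R13, R15

@+14  big-endian(66 f8) = 0x66f8
  top 5b → 0xc → and [RR]
  rd: (w>>7)&0xf=0xd → R13
  rs: (w>>3)&0xf=0xf → R15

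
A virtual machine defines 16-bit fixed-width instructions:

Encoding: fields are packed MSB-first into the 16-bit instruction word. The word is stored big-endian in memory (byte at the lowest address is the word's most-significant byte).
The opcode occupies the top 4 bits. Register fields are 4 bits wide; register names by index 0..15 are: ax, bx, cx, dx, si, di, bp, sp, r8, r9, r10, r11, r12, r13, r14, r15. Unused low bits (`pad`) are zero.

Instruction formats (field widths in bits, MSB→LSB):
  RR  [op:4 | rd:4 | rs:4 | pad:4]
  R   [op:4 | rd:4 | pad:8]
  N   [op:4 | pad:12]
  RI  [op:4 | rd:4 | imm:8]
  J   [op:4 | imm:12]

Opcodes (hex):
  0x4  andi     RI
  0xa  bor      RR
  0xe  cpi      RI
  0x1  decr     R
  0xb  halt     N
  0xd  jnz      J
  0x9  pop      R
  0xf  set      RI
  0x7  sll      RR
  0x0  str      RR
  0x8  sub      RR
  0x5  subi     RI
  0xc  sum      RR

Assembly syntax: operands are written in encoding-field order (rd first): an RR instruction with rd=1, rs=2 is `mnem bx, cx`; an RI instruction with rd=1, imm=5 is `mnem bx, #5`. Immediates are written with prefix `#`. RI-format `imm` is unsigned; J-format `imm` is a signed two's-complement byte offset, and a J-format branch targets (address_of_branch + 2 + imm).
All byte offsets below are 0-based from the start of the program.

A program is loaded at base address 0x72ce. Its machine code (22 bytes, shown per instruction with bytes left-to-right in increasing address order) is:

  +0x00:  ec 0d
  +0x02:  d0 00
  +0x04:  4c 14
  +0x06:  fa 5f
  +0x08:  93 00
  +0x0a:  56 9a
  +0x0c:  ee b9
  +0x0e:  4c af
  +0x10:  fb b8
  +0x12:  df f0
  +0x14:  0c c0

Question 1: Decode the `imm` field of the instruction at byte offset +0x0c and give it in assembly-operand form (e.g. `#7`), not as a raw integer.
#185

[0c] ee b9 → 0xeeb9
  op=0xeeb9>>12=0xe ⇒ cpi (RI)
  rd: (w>>8)&0xf=0xe → r14
  imm: (w>>0)&0xff=0xb9 → #185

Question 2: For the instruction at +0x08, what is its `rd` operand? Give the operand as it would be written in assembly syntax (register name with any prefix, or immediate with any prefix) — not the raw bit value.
[08] 93 00 → 0x9300
  opcode bits[15:12]=0x9: pop/R
  rd@[11:8]=0x3 ⇒ dx

dx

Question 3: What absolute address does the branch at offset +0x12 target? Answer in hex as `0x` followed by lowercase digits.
@+12  big-endian(df f0) = 0xdff0
  op=0xdff0>>12=0xd ⇒ jnz (J)
  imm: (w>>0)&0xfff=0xff0 (s12→-16) → #-16
  target = base 0x72ce + off 0x12 + 2 + imm -16 = 0x72d2

0x72d2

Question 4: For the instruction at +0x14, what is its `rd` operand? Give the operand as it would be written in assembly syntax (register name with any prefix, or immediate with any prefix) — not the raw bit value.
+0x14: 0c c0 ⇒ word 0x0cc0 (big)
  top 4b → 0x0 → str [RR]
  rd: (w>>8)&0xf=0xc → r12
  rs: (w>>4)&0xf=0xc → r12

r12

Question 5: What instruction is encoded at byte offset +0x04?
andi r12, #20

+0x04: 4c 14 ⇒ word 0x4c14 (big)
  top 4b → 0x4 → andi [RI]
  rd: (w>>8)&0xf=0xc → r12
  imm: (w>>0)&0xff=0x14 → #20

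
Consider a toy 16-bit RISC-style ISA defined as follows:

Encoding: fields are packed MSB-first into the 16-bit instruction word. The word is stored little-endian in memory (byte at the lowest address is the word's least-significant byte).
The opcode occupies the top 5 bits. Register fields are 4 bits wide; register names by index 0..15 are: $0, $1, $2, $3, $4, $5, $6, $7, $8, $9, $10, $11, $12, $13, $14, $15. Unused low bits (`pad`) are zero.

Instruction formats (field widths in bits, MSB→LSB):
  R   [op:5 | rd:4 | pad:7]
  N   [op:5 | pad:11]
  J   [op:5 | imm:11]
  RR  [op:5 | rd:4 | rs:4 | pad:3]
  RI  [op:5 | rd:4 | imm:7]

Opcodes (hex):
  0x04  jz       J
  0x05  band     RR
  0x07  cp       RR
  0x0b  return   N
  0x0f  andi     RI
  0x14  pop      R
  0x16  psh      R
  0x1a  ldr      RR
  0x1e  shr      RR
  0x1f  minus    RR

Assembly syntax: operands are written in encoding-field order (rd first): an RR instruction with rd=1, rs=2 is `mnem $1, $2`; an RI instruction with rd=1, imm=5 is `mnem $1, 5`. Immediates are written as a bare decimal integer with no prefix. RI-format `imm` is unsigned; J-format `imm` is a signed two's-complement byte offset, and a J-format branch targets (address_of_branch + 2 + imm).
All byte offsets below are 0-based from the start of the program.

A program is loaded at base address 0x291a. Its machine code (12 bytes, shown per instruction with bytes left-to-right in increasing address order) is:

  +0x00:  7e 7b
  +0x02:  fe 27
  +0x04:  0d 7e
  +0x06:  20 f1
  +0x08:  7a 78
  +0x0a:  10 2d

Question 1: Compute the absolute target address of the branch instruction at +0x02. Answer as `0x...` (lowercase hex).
[02] fe 27 → 0x27fe
  opcode bits[15:11]=0x4: jz/J
  imm: (w>>0)&0x7ff=0x7fe (s11→-2) → -2
  target = base 0x291a + off 0x02 + 2 + imm -2 = 0x291c

0x291c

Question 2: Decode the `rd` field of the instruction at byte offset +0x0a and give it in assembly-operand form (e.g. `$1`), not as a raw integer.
$10

[0a] 10 2d → 0x2d10
  top 5b → 0x5 → band [RR]
  rd@[10:7]=0xa ⇒ $10
  rs@[6:3]=0x2 ⇒ $2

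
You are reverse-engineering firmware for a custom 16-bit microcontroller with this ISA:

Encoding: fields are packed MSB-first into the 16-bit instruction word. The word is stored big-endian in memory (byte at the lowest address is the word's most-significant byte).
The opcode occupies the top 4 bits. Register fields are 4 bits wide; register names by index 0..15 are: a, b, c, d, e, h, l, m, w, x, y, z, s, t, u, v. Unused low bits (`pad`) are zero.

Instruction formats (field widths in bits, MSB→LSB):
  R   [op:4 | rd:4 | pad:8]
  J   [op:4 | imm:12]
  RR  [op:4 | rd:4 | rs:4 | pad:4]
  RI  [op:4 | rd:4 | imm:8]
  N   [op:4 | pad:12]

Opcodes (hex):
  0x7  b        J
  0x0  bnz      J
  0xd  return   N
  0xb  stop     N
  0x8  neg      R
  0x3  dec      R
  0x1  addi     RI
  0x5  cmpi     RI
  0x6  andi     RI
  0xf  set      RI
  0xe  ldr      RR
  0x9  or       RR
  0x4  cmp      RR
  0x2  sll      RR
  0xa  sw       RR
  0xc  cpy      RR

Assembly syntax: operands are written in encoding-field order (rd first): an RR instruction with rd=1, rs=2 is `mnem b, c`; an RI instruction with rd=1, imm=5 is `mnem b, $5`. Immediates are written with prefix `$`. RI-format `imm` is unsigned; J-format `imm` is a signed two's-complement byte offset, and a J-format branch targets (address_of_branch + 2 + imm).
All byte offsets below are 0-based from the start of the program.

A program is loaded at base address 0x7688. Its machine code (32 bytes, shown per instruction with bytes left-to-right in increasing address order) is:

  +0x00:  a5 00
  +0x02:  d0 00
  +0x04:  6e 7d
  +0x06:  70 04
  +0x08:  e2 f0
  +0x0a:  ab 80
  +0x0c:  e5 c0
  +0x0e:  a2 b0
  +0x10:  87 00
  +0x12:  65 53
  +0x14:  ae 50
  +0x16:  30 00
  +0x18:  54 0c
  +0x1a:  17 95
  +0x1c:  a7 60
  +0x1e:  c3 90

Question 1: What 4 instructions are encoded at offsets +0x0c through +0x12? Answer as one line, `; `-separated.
ldr h, s; sw c, z; neg m; andi h, $83

[0c] e5 c0 → 0xe5c0
  top 4b → 0xe → ldr [RR]
  rd@[11:8]=0x5 ⇒ h
  rs@[7:4]=0xc ⇒ s
[0e] a2 b0 → 0xa2b0
  top 4b → 0xa → sw [RR]
  rd@[11:8]=0x2 ⇒ c
  rs@[7:4]=0xb ⇒ z
[10] 87 00 → 0x8700
  top 4b → 0x8 → neg [R]
  rd@[11:8]=0x7 ⇒ m
[12] 65 53 → 0x6553
  top 4b → 0x6 → andi [RI]
  rd@[11:8]=0x5 ⇒ h
  imm@[7:0]=0x53 ⇒ $83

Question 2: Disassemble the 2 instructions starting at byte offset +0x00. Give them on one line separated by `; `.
[00] a5 00 → 0xa500
  top 4b → 0xa → sw [RR]
  rd: (w>>8)&0xf=0x5 → h
  rs: (w>>4)&0xf=0x0 → a
[02] d0 00 → 0xd000
  top 4b → 0xd → return [N]

sw h, a; return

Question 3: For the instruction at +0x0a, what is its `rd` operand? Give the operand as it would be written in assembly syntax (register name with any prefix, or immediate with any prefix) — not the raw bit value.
[0a] ab 80 → 0xab80
  op=0xab80>>12=0xa ⇒ sw (RR)
  [11:8] rd=11 = z
  [7:4] rs=8 = w

z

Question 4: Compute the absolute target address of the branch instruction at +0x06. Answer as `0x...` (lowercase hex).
0x7694

off 0x06: read 70 04 as big → 0x7004
  top 4b → 0x7 → b [J]
  imm@[11:0]=0x4 ⇒ $4
  target = base 0x7688 + off 0x06 + 2 + imm 4 = 0x7694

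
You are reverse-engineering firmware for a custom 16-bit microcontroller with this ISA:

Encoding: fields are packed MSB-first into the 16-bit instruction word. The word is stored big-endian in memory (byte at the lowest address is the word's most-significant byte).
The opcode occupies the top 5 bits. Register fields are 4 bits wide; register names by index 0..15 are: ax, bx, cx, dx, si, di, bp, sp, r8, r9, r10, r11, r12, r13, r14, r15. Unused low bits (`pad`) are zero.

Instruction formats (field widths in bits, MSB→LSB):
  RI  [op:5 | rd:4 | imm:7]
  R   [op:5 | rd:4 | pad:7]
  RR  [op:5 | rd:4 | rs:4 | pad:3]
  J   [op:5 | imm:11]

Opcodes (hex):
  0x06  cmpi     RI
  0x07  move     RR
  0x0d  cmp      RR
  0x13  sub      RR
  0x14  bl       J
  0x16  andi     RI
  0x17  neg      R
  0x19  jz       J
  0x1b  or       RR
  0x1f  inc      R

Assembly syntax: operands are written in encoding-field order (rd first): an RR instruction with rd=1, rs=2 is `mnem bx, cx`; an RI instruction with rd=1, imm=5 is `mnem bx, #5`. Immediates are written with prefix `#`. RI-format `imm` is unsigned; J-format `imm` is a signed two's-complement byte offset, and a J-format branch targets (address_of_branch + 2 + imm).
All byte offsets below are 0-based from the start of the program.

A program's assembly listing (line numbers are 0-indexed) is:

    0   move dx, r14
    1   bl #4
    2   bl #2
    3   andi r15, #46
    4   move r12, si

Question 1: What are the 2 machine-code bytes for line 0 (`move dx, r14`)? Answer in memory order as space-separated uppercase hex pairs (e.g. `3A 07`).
0. move fields op=0x7:5|rd=3:4|rs=14:4|pad=0:3 → word 39f0h → 39 f0

39 F0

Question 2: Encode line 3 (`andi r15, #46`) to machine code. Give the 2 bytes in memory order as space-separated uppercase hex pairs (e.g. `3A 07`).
B7 AE

line 3 (andi): pack op=0x16:5|rd=15:4|imm=46:7 = 0xb7ae; big→ b7 ae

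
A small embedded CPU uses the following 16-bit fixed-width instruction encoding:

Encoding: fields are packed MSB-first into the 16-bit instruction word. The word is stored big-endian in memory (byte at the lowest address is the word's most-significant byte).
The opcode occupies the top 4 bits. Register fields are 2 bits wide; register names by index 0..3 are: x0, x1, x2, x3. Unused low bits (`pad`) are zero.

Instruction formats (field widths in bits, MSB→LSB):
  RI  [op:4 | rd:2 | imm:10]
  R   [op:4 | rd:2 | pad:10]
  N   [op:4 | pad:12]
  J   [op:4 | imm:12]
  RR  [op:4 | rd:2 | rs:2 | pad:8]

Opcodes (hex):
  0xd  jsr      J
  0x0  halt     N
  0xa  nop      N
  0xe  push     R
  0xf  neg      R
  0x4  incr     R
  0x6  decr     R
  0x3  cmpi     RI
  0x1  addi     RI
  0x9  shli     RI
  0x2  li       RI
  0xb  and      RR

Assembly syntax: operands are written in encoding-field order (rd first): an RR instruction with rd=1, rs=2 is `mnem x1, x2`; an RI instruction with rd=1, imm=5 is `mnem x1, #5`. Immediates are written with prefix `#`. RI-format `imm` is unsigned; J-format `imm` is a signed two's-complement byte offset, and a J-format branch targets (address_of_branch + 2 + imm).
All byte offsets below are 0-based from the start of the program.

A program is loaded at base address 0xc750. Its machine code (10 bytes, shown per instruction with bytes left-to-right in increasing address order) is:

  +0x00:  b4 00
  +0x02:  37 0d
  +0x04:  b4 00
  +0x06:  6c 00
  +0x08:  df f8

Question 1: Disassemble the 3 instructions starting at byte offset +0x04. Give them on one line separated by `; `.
and x1, x0; decr x3; jsr #-8

[04] b4 00 → 0xb400
  top 4b → 0xb → and [RR]
  rd@[11:10]=0x1 ⇒ x1
  rs@[9:8]=0x0 ⇒ x0
[06] 6c 00 → 0x6c00
  top 4b → 0x6 → decr [R]
  rd@[11:10]=0x3 ⇒ x3
[08] df f8 → 0xdff8
  top 4b → 0xd → jsr [J]
  imm@[11:0]=0xff8 (s12→-8) ⇒ #-8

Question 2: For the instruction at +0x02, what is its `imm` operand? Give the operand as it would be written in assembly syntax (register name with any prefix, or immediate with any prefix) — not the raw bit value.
#781

@+02  big-endian(37 0d) = 0x370d
  opcode bits[15:12]=0x3: cmpi/RI
  rd@[11:10]=0x1 ⇒ x1
  imm@[9:0]=0x30d ⇒ #781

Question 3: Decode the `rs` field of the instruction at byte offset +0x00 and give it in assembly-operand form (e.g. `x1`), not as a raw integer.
off 0x00: read b4 00 as big → 0xb400
  opcode bits[15:12]=0xb: and/RR
  rd@[11:10]=0x1 ⇒ x1
  rs@[9:8]=0x0 ⇒ x0

x0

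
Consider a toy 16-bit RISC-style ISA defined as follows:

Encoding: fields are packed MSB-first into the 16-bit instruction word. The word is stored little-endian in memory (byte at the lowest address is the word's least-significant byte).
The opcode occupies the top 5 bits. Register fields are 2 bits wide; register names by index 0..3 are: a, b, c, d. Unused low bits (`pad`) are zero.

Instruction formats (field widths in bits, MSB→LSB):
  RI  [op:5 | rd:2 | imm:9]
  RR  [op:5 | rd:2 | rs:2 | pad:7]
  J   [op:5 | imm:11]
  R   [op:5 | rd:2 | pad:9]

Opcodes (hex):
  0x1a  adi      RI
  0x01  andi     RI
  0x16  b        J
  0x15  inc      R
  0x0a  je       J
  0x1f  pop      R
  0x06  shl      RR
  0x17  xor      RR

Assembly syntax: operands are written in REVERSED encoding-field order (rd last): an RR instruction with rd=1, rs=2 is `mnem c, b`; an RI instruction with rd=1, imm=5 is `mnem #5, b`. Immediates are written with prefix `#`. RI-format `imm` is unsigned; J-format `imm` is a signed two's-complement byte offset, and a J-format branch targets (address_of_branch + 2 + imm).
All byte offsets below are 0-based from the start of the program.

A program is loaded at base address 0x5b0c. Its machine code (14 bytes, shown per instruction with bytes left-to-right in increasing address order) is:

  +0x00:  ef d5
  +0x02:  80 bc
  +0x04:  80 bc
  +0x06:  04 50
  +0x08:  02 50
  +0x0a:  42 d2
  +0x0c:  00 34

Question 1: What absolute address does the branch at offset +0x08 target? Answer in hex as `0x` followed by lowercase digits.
0x5b18

@+08  little-endian(02 50) = 0x5002
  op=0x5002>>11=0xa ⇒ je (J)
  imm: (w>>0)&0x7ff=0x2 → #2
  target = base 0x5b0c + off 0x08 + 2 + imm 2 = 0x5b18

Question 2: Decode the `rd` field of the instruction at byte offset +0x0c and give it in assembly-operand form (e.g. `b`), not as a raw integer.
+0x0c: 00 34 ⇒ word 0x3400 (little)
  opcode bits[15:11]=0x6: shl/RR
  rd@[10:9]=0x2 ⇒ c
  rs@[8:7]=0x0 ⇒ a

c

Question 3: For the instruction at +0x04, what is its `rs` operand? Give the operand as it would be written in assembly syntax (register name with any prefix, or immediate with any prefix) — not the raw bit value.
b

+0x04: 80 bc ⇒ word 0xbc80 (little)
  opcode bits[15:11]=0x17: xor/RR
  rd@[10:9]=0x2 ⇒ c
  rs@[8:7]=0x1 ⇒ b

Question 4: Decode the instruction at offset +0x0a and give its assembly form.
[0a] 42 d2 → 0xd242
  op=0xd242>>11=0x1a ⇒ adi (RI)
  [10:9] rd=1 = b
  [8:0] imm=66 = #66

adi #66, b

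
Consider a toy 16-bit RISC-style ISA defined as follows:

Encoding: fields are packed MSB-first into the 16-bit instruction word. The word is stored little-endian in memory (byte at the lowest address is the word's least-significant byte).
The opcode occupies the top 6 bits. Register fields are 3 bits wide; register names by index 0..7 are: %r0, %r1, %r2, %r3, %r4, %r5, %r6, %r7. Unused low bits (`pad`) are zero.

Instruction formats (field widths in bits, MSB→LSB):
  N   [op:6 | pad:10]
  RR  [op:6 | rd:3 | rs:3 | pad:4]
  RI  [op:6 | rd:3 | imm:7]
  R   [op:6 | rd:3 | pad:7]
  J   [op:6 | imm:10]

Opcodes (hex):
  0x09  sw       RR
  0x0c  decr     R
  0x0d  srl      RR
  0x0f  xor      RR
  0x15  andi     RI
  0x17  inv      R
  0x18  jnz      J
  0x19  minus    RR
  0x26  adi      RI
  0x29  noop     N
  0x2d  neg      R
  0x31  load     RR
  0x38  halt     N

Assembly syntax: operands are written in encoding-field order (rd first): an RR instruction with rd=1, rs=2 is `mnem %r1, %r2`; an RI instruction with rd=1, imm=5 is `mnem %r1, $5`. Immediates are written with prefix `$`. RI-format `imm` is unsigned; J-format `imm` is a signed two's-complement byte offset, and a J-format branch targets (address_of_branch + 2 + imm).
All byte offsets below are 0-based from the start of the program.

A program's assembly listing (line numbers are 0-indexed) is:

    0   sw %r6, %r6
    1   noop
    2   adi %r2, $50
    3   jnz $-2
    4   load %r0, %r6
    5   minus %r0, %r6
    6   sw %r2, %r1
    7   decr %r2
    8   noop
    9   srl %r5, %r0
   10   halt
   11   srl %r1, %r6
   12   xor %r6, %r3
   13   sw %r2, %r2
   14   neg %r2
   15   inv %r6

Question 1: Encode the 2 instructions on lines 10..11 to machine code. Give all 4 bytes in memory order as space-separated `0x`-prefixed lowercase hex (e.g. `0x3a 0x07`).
0x00 0xe0 0xe0 0x34

L10: halt op=0x38:6|pad=0:10 ⇒ 0xe000 ⇒ little 00 e0
L11: srl op=0xd:6|rd=1:3|rs=6:3|pad=0:4 ⇒ 0x34e0 ⇒ little e0 34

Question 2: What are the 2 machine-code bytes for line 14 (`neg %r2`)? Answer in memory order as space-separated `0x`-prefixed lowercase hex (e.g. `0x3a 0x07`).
line 14 (neg): pack op=0x2d:6|rd=2:3|pad=0:7 = 0xb500; little→ 00 b5

0x00 0xb5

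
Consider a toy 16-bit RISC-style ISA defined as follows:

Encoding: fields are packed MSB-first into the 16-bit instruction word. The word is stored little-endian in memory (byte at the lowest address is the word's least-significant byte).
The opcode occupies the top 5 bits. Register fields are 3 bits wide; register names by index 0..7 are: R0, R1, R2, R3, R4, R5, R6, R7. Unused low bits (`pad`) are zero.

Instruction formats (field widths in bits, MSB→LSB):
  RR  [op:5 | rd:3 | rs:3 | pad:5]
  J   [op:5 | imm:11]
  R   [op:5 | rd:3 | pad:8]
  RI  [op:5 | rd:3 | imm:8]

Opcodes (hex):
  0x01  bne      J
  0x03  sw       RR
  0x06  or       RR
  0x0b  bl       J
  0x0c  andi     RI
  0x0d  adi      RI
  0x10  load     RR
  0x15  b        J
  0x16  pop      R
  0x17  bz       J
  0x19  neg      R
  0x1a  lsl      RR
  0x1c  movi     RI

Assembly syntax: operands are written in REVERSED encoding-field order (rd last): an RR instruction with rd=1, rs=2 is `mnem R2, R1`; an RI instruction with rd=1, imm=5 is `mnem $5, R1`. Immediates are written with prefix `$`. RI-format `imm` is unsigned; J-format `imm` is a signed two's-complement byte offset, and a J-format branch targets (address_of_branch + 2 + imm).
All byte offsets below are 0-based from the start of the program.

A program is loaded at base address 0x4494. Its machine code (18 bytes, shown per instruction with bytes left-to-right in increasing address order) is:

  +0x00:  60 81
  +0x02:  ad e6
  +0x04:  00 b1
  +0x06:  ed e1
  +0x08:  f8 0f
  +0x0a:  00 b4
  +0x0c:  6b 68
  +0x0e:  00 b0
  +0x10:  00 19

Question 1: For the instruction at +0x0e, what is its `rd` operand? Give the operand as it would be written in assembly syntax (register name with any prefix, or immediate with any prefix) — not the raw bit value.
off 0x0e: read 00 b0 as little → 0xb000
  opcode bits[15:11]=0x16: pop/R
  rd@[10:8]=0x0 ⇒ R0

R0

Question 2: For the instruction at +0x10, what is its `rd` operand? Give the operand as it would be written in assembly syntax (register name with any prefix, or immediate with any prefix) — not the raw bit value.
off 0x10: read 00 19 as little → 0x1900
  opcode bits[15:11]=0x3: sw/RR
  [10:8] rd=1 = R1
  [7:5] rs=0 = R0

R1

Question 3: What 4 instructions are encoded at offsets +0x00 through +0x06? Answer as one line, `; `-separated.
load R3, R1; movi $173, R6; pop R1; movi $237, R1

+0x00: 60 81 ⇒ word 0x8160 (little)
  top 5b → 0x10 → load [RR]
  [10:8] rd=1 = R1
  [7:5] rs=3 = R3
+0x02: ad e6 ⇒ word 0xe6ad (little)
  top 5b → 0x1c → movi [RI]
  [10:8] rd=6 = R6
  [7:0] imm=173 = $173
+0x04: 00 b1 ⇒ word 0xb100 (little)
  top 5b → 0x16 → pop [R]
  [10:8] rd=1 = R1
+0x06: ed e1 ⇒ word 0xe1ed (little)
  top 5b → 0x1c → movi [RI]
  [10:8] rd=1 = R1
  [7:0] imm=237 = $237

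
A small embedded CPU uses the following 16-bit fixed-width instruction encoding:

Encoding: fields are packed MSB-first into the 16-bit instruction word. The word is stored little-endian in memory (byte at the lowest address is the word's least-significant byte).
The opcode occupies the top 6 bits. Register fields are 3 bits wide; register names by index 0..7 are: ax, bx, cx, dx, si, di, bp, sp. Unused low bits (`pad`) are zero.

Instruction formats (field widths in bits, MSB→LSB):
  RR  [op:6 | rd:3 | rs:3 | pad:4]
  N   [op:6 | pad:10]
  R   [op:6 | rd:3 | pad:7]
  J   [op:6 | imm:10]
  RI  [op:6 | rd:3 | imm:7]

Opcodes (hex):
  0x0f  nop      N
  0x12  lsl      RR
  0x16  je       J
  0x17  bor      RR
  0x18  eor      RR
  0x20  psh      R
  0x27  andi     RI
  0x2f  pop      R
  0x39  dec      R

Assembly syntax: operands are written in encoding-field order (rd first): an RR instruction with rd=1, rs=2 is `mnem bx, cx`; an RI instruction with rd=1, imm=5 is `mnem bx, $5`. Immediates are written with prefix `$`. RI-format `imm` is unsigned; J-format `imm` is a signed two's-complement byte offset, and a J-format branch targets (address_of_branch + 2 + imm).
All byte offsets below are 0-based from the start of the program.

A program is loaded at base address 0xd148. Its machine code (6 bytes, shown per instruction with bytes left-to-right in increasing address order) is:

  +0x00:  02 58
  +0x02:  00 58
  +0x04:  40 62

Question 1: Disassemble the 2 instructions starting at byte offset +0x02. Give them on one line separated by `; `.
@+02  little-endian(00 58) = 0x5800
  opcode bits[15:10]=0x16: je/J
  imm@[9:0]=0x0 ⇒ $0
@+04  little-endian(40 62) = 0x6240
  opcode bits[15:10]=0x18: eor/RR
  rd@[9:7]=0x4 ⇒ si
  rs@[6:4]=0x4 ⇒ si

je $0; eor si, si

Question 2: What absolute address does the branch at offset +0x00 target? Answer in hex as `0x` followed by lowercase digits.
@+00  little-endian(02 58) = 0x5802
  opcode bits[15:10]=0x16: je/J
  [9:0] imm=2 = $2
  target = base 0xd148 + off 0x00 + 2 + imm 2 = 0xd14c

0xd14c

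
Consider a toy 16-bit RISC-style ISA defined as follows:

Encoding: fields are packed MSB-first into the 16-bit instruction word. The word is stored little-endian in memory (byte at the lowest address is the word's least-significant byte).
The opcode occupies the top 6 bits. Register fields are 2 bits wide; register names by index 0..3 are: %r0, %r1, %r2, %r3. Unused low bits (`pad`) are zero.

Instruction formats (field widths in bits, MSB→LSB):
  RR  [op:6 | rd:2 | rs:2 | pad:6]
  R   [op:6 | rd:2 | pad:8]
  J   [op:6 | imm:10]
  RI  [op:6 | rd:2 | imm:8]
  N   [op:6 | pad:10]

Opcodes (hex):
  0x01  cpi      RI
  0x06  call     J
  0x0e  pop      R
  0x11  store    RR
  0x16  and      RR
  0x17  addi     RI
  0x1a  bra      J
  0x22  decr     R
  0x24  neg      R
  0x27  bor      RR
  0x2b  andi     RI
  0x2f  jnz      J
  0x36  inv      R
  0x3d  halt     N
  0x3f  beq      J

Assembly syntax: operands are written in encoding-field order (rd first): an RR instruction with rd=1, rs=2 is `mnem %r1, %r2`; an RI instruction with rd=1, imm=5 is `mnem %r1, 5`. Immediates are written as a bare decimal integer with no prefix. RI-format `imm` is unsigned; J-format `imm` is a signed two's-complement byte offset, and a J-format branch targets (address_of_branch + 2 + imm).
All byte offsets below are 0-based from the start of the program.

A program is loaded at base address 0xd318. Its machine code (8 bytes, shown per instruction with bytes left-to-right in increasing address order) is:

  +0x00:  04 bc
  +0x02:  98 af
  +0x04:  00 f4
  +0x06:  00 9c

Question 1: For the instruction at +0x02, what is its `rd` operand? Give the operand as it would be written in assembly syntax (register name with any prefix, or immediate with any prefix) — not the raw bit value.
[02] 98 af → 0xaf98
  op=0xaf98>>10=0x2b ⇒ andi (RI)
  rd@[9:8]=0x3 ⇒ %r3
  imm@[7:0]=0x98 ⇒ 152

%r3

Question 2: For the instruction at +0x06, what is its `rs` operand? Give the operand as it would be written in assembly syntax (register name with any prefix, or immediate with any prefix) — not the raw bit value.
[06] 00 9c → 0x9c00
  opcode bits[15:10]=0x27: bor/RR
  [9:8] rd=0 = %r0
  [7:6] rs=0 = %r0

%r0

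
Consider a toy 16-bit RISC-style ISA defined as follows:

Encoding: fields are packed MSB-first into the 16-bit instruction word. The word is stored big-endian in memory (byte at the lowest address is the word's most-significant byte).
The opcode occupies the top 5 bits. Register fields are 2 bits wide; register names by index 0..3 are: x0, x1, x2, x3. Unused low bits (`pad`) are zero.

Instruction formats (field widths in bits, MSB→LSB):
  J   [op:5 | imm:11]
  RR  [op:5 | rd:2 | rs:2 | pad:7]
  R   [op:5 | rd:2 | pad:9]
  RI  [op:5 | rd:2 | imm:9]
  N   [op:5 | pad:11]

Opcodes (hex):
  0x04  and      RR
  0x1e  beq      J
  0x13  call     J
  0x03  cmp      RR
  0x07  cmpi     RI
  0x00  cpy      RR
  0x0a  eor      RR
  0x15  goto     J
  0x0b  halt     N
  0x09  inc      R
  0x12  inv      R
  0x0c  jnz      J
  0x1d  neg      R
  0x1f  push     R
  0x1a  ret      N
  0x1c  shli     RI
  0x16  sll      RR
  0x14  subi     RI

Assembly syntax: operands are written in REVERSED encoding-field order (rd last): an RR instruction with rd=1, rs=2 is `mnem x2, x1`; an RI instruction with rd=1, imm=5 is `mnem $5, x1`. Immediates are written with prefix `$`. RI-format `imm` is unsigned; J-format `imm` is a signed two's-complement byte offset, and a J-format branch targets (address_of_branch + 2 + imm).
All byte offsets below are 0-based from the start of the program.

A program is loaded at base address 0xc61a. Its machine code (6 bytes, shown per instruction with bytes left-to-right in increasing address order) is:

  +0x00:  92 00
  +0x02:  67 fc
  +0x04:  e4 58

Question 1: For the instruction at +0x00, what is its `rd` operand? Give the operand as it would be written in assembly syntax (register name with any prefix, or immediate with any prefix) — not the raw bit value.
off 0x00: read 92 00 as big → 0x9200
  op=0x9200>>11=0x12 ⇒ inv (R)
  rd: (w>>9)&0x3=0x1 → x1

x1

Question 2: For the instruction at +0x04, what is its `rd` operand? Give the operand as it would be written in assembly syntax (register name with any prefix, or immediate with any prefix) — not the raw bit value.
off 0x04: read e4 58 as big → 0xe458
  opcode bits[15:11]=0x1c: shli/RI
  [10:9] rd=2 = x2
  [8:0] imm=88 = $88

x2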